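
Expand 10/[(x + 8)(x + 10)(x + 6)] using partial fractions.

Using cover-up method: α = -5/2, β = 5/4, γ = 5/4
Result: (-5/2)/(x + 8) + (5/4)/(x + 10) + (5/4)/(x + 6)


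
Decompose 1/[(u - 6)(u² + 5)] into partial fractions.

Cover-up at u = 6: P = 1/(6² + 5) = 1/41. Then Q = -P = -1/41, R = -P·(0 + 6) = -6/41
Result: (1/41)/(u - 6) - ((1/41)u + 6/41)/(u² + 5)


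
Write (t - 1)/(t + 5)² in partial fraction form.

(t - 1) = P(t + 5) + Q. At t = -5: Q = 1·(-5) - 1 = -6. Coeff of t: P = 1
Result: 1/(t + 5) - 6/(t + 5)²


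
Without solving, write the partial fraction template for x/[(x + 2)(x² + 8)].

Linear + irreducible quadratic: α/(x + 2) + (βx + γ)/(x² + 8)


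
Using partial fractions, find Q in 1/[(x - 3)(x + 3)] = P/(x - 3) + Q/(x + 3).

Cover-up at x = -3: Q = 1/(-3 - 3) = -1/6


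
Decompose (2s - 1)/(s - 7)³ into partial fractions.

(2s - 1) = A(s - 7)² + B(s - 7) + C. At s = 7: C = 2·7 - 1 = 13. Coefficients: A = 0, B = 2
Result: 2/(s - 7)² + 13/(s - 7)³


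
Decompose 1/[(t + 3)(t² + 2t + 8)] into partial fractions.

Cover-up at t = -3: A = 1/((-3)² + 2·(-3) + 8) = 1/11. Then B = -A = -1/11, C = -A·(2 - 3) = 1/11
Result: (1/11)/(t + 3) - ((1/11)t - 1/11)/(t² + 2t + 8)


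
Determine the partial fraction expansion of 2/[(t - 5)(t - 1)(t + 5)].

Using cover-up method: α = 1/20, β = -1/12, γ = 1/30
Result: (1/20)/(t - 5) - (1/12)/(t - 1) + (1/30)/(t + 5)


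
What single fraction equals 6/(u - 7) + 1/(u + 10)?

Common denominator (u - 7)(u + 10). Numerator: 6(u + 10) + 1(u - 7) = (6u + 60) + (u - 7) = 7u + 53
Result: (7u + 53)/[(u - 7)(u + 10)]


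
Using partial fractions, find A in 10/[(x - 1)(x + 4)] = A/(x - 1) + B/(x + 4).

Cover-up at x = 1: A = 10/(1 + 4) = 10/5 = 2


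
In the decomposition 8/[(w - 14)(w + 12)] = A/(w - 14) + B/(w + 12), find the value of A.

Cover-up at w = 14: A = 8/(14 + 12) = 8/26 = 4/13


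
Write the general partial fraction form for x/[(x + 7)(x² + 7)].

Linear + irreducible quadratic: A/(x + 7) + (Bx + C)/(x² + 7)


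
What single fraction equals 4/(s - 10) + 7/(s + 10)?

Common denominator (s - 10)(s + 10). Numerator: 4(s + 10) + 7(s - 10) = (4s + 40) + (7s - 70) = 11s - 30
Result: (11s - 30)/[(s - 10)(s + 10)]


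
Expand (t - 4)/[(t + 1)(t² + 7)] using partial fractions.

At t=-1: A = (1·(-1) - 4)/((-1)² + 7) = -5/8. B = -A = 5/8, C = 1 - (-1)·A = 3/8
Result: (-5/8)/(t + 1) + ((5/8)t + 3/8)/(t² + 7)


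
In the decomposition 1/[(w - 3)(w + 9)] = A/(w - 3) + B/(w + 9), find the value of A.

Cover-up at w = 3: A = 1/(3 + 9) = 1/12


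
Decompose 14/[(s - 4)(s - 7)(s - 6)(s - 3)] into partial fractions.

Using Heaviside cover-up: (7/3)/(s - 4) + (7/6)/(s - 7) - (7/3)/(s - 6) - (7/6)/(s - 3)


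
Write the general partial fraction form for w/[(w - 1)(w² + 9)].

Linear + irreducible quadratic: α/(w - 1) + (βw + γ)/(w² + 9)


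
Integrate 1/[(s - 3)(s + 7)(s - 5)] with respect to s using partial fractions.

Cover-up: P = -1/20, Q = 1/120, R = 1/24. Decomposition: (-1/20)/(s - 3) + (1/120)/(s + 7) + (1/24)/(s - 5). Integrate each term: (-1/20) ln|(s - 3)| + (1/120) ln|(s + 7)| + (1/24) ln|(s - 5)| + C


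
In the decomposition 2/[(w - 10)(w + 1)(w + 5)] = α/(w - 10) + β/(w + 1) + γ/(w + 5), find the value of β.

Cover-up at w = -1: β = 2/[(-1 - 10)(-1 + 5)] = 2/[(-11)(4)] = -2/44 = -1/22


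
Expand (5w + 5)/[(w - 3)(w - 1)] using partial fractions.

At w=3: A = (5·3 + 5)/(3 - 1) = 10. At w=1: B = (5·1 + 5)/(1 - 3) = -5
Result: 10/(w - 3) - 5/(w - 1)


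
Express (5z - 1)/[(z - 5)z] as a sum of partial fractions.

At z=5: A = (5·5 - 1)/(5 - 0) = 24/5. At z=0: B = (5·0 - 1)/(0 - 5) = 1/5
Result: (24/5)/(z - 5) + (1/5)/z


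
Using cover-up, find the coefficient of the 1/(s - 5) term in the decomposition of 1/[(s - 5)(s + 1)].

Cover (s - 5), set s=5: 1/((s + 1) at s=5) = 1/(6) = 1/6


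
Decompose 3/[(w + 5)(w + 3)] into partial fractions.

3/(w + 5)(w + 3) = P/(w + 5) + Q/(w + 3). P = 3/(-5 + 3) = -3/2, Q = 3/(-3 + 5) = 3/2
Result: (-3/2)/(w + 5) + (3/2)/(w + 3)


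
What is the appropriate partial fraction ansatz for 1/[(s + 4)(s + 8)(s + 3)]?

Three distinct linear factors: P/(s + 4) + Q/(s + 8) + R/(s + 3)


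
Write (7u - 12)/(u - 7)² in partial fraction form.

(7u - 12) = α(u - 7) + β. At u = 7: β = 7·7 - 12 = 37. Coeff of u: α = 7
Result: 7/(u - 7) + 37/(u - 7)²


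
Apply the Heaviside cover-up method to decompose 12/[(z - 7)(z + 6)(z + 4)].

Cover (z - 7), z=7: A = 12/[(7 + 6)(7 + 4)] = 12/143. Cover (z + 6), z=-6: B = 12/[(-6 - 7)(-6 + 4)] = 6/13. Cover (z + 4), z=-4: C = 12/[(-4 - 7)(-4 + 6)] = -6/11.
Result: (12/143)/(z - 7) + (6/13)/(z + 6) - (6/11)/(z + 4)


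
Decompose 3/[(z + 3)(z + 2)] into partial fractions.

3/(z + 3)(z + 2) = A/(z + 3) + B/(z + 2). A = 3/(-3 + 2) = -3, B = 3/(-2 + 3) = 3
Result: -3/(z + 3) + 3/(z + 2)


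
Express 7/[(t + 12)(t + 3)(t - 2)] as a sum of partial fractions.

Using cover-up method: P = 1/18, Q = -7/45, R = 1/10
Result: (1/18)/(t + 12) - (7/45)/(t + 3) + (1/10)/(t - 2)


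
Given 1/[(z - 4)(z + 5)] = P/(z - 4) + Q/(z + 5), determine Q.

Cover-up at z = -5: Q = 1/(-5 - 4) = -1/9


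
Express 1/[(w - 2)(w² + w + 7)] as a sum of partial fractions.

Cover-up at w = 2: A = 1/(2² + 1·2 + 7) = 1/13. Then B = -A = -1/13, C = -A·(1 + 2) = -3/13
Result: (1/13)/(w - 2) - ((1/13)w + 3/13)/(w² + w + 7)


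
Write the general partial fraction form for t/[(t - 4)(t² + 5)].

Linear + irreducible quadratic: α/(t - 4) + (βt + γ)/(t² + 5)


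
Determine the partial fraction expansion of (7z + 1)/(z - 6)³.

(7z + 1) = P(z - 6)² + Q(z - 6) + R. At z = 6: R = 7·6 + 1 = 43. Coefficients: P = 0, Q = 7
Result: 7/(z - 6)² + 43/(z - 6)³


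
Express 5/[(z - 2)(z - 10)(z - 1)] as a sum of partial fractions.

Using cover-up method: P = -5/8, Q = 5/72, R = 5/9
Result: (-5/8)/(z - 2) + (5/72)/(z - 10) + (5/9)/(z - 1)


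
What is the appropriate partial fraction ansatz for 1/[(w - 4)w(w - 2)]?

Three distinct linear factors: α/(w - 4) + β/w + γ/(w - 2)


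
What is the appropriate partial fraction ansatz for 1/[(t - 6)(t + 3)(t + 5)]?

Three distinct linear factors: α/(t - 6) + β/(t + 3) + γ/(t + 5)


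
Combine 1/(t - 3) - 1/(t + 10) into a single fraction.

Common denominator (t - 3)(t + 10). Numerator: 1(t + 10) - 1(t - 3) = (t + 10) - (t - 3) = 13
Result: (13)/[(t - 3)(t + 10)]


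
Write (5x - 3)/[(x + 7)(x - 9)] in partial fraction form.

At x=-7: A = (5·(-7) - 3)/(-7 - 9) = 19/8. At x=9: B = (5·9 - 3)/(9 + 7) = 21/8
Result: (19/8)/(x + 7) + (21/8)/(x - 9)


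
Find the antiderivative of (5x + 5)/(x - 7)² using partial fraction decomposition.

Decompose: α = 5, β = 5·7 + 5 = 40, so (5x + 5)/(x - 7)² = 5/(x - 7) + 40/(x - 7)². Integrate: ∫ α/(x - 7) dx = 5 ln|(x - 7)|; ∫ β/(x - 7)² dx = -40/(x - 7). Sum: 5 ln|(x - 7)| - 40/(x - 7) + C


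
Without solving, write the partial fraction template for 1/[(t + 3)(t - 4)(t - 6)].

Three distinct linear factors: P/(t + 3) + Q/(t - 4) + R/(t - 6)


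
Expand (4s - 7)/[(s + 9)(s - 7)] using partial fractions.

At s=-9: P = (4·(-9) - 7)/(-9 - 7) = 43/16. At s=7: Q = (4·7 - 7)/(7 + 9) = 21/16
Result: (43/16)/(s + 9) + (21/16)/(s - 7)


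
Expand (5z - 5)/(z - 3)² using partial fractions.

(5z - 5) = α(z - 3) + β. At z = 3: β = 5·3 - 5 = 10. Coeff of z: α = 5
Result: 5/(z - 3) + 10/(z - 3)²


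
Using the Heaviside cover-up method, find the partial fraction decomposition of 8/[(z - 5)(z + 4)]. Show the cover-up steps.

Cover (z - 5): set z=5, get A = 8/(5 + 4) = 8/9. Cover (z + 4): set z=-4, get B = 8/(-4 - 5) = -8/9.
Result: (8/9)/(z - 5) - (8/9)/(z + 4)


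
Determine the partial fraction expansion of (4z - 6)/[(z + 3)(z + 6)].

At z=-3: α = (4·(-3) - 6)/(-3 + 6) = -6. At z=-6: β = (4·(-6) - 6)/(-6 + 3) = 10
Result: -6/(z + 3) + 10/(z + 6)


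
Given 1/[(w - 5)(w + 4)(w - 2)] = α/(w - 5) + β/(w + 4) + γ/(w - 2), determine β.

Cover-up at w = -4: β = 1/[(-4 - 5)(-4 - 2)] = 1/[(-9)(-6)] = 1/54


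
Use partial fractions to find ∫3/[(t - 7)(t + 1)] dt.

Decompose: 3/[(t - 7)(t + 1)] = (3/8)/(t - 7) - (3/8)/(t + 1). Integrate each term: (3/8) ln|(t - 7)| - (3/8) ln|(t + 1)| + C


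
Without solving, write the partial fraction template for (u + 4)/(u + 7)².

Repeated linear factor: P/(u + 7) + Q/(u + 7)²


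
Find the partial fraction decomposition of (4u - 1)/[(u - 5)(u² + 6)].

At u=5: P = (4·5 - 1)/(5² + 6) = 19/31. Q = -P = -19/31, R = 4 - 5·P = 29/31
Result: (19/31)/(u - 5) - ((19/31)u - 29/31)/(u² + 6)


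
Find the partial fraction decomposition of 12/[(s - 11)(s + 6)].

12/(s - 11)(s + 6) = P/(s - 11) + Q/(s + 6). P = 12/(11 + 6) = 12/17, Q = 12/(-6 - 11) = -12/17
Result: (12/17)/(s - 11) - (12/17)/(s + 6)


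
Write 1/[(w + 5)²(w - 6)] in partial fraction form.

Cover-up at w=6: C = 1/(6 + 5)² = 1/121. Cover-up at w=-5: B = 1/(-5 - 6) = -1/11. Comparing w² coeff: A = -C = -1/121
Result: (-1/121)/(w + 5) - (1/11)/(w + 5)² + (1/121)/(w - 6)


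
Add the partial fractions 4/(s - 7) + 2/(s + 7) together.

Common denominator (s - 7)(s + 7). Numerator: 4(s + 7) + 2(s - 7) = (4s + 28) + (2s - 14) = 6s + 14
Result: (6s + 14)/[(s - 7)(s + 7)]


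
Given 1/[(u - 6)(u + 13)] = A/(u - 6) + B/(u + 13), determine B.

Cover-up at u = -13: B = 1/(-13 - 6) = -1/19


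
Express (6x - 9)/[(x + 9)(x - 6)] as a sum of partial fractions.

At x=-9: α = (6·(-9) - 9)/(-9 - 6) = 21/5. At x=6: β = (6·6 - 9)/(6 + 9) = 9/5
Result: (21/5)/(x + 9) + (9/5)/(x - 6)


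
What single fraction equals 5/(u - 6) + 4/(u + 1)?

Common denominator (u - 6)(u + 1). Numerator: 5(u + 1) + 4(u - 6) = (5u + 5) + (4u - 24) = 9u - 19
Result: (9u - 19)/[(u - 6)(u + 1)]


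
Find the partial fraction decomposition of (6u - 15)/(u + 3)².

(6u - 15) = α(u + 3) + β. At u = -3: β = 6·(-3) - 15 = -33. Coeff of u: α = 6
Result: 6/(u + 3) - 33/(u + 3)²


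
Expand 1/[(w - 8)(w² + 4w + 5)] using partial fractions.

Cover-up at w = 8: α = 1/(8² + 4·8 + 5) = 1/101. Then β = -α = -1/101, γ = -α·(4 + 8) = -12/101
Result: (1/101)/(w - 8) - ((1/101)w + 12/101)/(w² + 4w + 5)


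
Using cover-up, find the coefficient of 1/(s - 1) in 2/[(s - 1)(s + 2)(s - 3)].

Cover (s - 1), set s=1: 2/[(1 + 2)(1 - 3)] = -1/3


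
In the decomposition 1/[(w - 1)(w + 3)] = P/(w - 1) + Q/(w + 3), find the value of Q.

Cover-up at w = -3: Q = 1/(-3 - 1) = -1/4


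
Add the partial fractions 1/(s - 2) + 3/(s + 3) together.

Common denominator (s - 2)(s + 3). Numerator: 1(s + 3) + 3(s - 2) = (s + 3) + (3s - 6) = 4s - 3
Result: (4s - 3)/[(s - 2)(s + 3)]


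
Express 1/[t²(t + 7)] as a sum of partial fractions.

Cover-up at t=-7: C = 1/(-7 - 0)² = 1/49. Cover-up at t=0: B = 1/(0 + 7) = 1/7. Comparing t² coeff: A = -C = -1/49
Result: (-1/49)/t + (1/7)/t² + (1/49)/(t + 7)


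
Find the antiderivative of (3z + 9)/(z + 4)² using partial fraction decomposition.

Decompose: P = 3, Q = 3·(-4) + 9 = -3, so (3z + 9)/(z + 4)² = 3/(z + 4) - 3/(z + 4)². Integrate: ∫ P/(z + 4) dz = 3 ln|(z + 4)|; ∫ Q/(z + 4)² dz = 3/(z + 4). Sum: 3 ln|(z + 4)| + 3/(z + 4) + C


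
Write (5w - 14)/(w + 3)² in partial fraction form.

(5w - 14) = P(w + 3) + Q. At w = -3: Q = 5·(-3) - 14 = -29. Coeff of w: P = 5
Result: 5/(w + 3) - 29/(w + 3)²


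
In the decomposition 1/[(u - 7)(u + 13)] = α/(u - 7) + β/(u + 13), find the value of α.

Cover-up at u = 7: α = 1/(7 + 13) = 1/20


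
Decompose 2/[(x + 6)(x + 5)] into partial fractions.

2/(x + 6)(x + 5) = A/(x + 6) + B/(x + 5). A = 2/(-6 + 5) = -2, B = 2/(-5 + 6) = 2
Result: -2/(x + 6) + 2/(x + 5)


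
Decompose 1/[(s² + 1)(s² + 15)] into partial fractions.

Coefficient matching gives P = R = 0, Q = 1/(15-1) = 1/14, S = -Q = -1/14
Result: (1/14)/(s² + 1) - (1/14)/(s² + 15)


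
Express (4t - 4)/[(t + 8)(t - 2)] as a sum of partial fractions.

At t=-8: α = (4·(-8) - 4)/(-8 - 2) = 18/5. At t=2: β = (4·2 - 4)/(2 + 8) = 2/5
Result: (18/5)/(t + 8) + (2/5)/(t - 2)


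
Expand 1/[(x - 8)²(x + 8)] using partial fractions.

Cover-up at x=-8: R = 1/(-8 - 8)² = 1/256. Cover-up at x=8: Q = 1/(8 + 8) = 1/16. Comparing x² coeff: P = -R = -1/256
Result: (-1/256)/(x - 8) + (1/16)/(x - 8)² + (1/256)/(x + 8)


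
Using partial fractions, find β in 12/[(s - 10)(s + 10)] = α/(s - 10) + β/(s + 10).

Cover-up at s = -10: β = 12/(-10 - 10) = -12/20 = -3/5


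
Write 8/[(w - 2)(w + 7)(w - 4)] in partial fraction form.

Using cover-up method: P = -4/9, Q = 8/99, R = 4/11
Result: (-4/9)/(w - 2) + (8/99)/(w + 7) + (4/11)/(w - 4)


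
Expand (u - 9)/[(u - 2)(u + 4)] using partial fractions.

At u=2: A = (1·2 - 9)/(2 + 4) = -7/6. At u=-4: B = (1·(-4) - 9)/(-4 - 2) = 13/6
Result: (-7/6)/(u - 2) + (13/6)/(u + 4)


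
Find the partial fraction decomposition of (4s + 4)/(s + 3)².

(4s + 4) = A(s + 3) + B. At s = -3: B = 4·(-3) + 4 = -8. Coeff of s: A = 4
Result: 4/(s + 3) - 8/(s + 3)²


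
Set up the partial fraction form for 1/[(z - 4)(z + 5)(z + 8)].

Three distinct linear factors: A/(z - 4) + B/(z + 5) + C/(z + 8)


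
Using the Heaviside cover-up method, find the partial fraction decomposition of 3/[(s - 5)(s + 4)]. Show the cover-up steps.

Cover (s - 5): set s=5, get A = 3/(5 + 4) = 1/3. Cover (s + 4): set s=-4, get B = 3/(-4 - 5) = -1/3.
Result: (1/3)/(s - 5) - (1/3)/(s + 4)


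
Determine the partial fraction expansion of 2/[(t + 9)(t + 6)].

2/(t + 9)(t + 6) = P/(t + 9) + Q/(t + 6). P = 2/(-9 + 6) = -2/3, Q = 2/(-6 + 9) = 2/3
Result: (-2/3)/(t + 9) + (2/3)/(t + 6)


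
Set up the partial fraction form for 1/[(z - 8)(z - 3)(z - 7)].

Three distinct linear factors: α/(z - 8) + β/(z - 3) + γ/(z - 7)


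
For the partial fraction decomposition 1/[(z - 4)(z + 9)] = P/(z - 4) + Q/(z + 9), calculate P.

Cover-up at z = 4: P = 1/(4 + 9) = 1/13


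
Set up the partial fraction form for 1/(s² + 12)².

Repeated quadratic factor: (Ps + Q)/(s² + 12) + (Rs + S)/(s² + 12)²


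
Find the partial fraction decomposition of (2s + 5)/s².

(2s + 5) = Ps + Q. At s = 0: Q = 2·0 + 5 = 5. Coeff of s: P = 2
Result: 2/s + 5/s²


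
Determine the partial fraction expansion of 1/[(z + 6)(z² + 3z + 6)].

Cover-up at z = -6: α = 1/((-6)² + 3·(-6) + 6) = 1/24. Then β = -α = -1/24, γ = -α·(3 - 6) = 1/8
Result: (1/24)/(z + 6) - ((1/24)z - 1/8)/(z² + 3z + 6)


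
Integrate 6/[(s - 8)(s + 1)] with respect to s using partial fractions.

Decompose: 6/[(s - 8)(s + 1)] = (2/3)/(s - 8) - (2/3)/(s + 1). Integrate each term: (2/3) ln|(s - 8)| - (2/3) ln|(s + 1)| + C


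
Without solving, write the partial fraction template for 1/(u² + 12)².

Repeated quadratic factor: (αu + β)/(u² + 12) + (γu + δ)/(u² + 12)²


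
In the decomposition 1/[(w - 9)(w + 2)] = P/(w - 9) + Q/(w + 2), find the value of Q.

Cover-up at w = -2: Q = 1/(-2 - 9) = -1/11


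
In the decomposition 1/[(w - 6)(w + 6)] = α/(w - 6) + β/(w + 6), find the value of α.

Cover-up at w = 6: α = 1/(6 + 6) = 1/12


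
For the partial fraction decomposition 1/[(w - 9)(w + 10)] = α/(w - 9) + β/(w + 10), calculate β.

Cover-up at w = -10: β = 1/(-10 - 9) = -1/19


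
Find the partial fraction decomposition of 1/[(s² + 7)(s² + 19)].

Coefficient matching gives α = γ = 0, β = 1/(19-7) = 1/12, δ = -β = -1/12
Result: (1/12)/(s² + 7) - (1/12)/(s² + 19)


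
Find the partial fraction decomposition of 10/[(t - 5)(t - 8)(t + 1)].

Using cover-up method: P = -5/9, Q = 10/27, R = 5/27
Result: (-5/9)/(t - 5) + (10/27)/(t - 8) + (5/27)/(t + 1)


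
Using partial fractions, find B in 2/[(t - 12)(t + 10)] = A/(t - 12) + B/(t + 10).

Cover-up at t = -10: B = 2/(-10 - 12) = -2/22 = -1/11


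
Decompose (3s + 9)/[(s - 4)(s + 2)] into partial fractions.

At s=4: α = (3·4 + 9)/(4 + 2) = 7/2. At s=-2: β = (3·(-2) + 9)/(-2 - 4) = -1/2
Result: (7/2)/(s - 4) - (1/2)/(s + 2)


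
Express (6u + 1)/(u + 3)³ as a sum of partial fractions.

(6u + 1) = α(u + 3)² + β(u + 3) + γ. At u = -3: γ = 6·(-3) + 1 = -17. Coefficients: α = 0, β = 6
Result: 6/(u + 3)² - 17/(u + 3)³


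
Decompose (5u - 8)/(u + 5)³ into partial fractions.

(5u - 8) = A(u + 5)² + B(u + 5) + C. At u = -5: C = 5·(-5) - 8 = -33. Coefficients: A = 0, B = 5
Result: 5/(u + 5)² - 33/(u + 5)³


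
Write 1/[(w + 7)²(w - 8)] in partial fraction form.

Cover-up at w=8: C = 1/(8 + 7)² = 1/225. Cover-up at w=-7: B = 1/(-7 - 8) = -1/15. Comparing w² coeff: A = -C = -1/225
Result: (-1/225)/(w + 7) - (1/15)/(w + 7)² + (1/225)/(w - 8)


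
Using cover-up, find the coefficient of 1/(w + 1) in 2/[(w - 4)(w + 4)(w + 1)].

Cover (w + 1), set w=-1: 2/[(-1 - 4)(-1 + 4)] = -2/15


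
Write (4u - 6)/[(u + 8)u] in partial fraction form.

At u=-8: A = (4·(-8) - 6)/(-8 - 0) = 19/4. At u=0: B = (4·0 - 6)/(0 + 8) = -3/4
Result: (19/4)/(u + 8) - (3/4)/u


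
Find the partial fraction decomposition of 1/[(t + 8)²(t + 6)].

Cover-up at t=-6: γ = 1/(-6 + 8)² = 1/4. Cover-up at t=-8: β = 1/(-8 + 6) = -1/2. Comparing t² coeff: α = -γ = -1/4
Result: (-1/4)/(t + 8) - (1/2)/(t + 8)² + (1/4)/(t + 6)


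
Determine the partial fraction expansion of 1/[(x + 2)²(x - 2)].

Cover-up at x=2: R = 1/(2 + 2)² = 1/16. Cover-up at x=-2: Q = 1/(-2 - 2) = -1/4. Comparing x² coeff: P = -R = -1/16
Result: (-1/16)/(x + 2) - (1/4)/(x + 2)² + (1/16)/(x - 2)


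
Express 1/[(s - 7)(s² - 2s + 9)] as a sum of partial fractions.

Cover-up at s = 7: α = 1/(7² - 2·7 + 9) = 1/44. Then β = -α = -1/44, γ = -α·(-2 + 7) = -5/44
Result: (1/44)/(s - 7) - ((1/44)s + 5/44)/(s² - 2s + 9)


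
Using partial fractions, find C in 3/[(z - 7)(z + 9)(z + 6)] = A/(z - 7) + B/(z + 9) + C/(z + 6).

Cover-up at z = -6: C = 3/[(-6 - 7)(-6 + 9)] = 3/[(-13)(3)] = -3/39 = -1/13


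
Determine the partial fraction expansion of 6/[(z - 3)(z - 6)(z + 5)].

Using cover-up method: α = -1/4, β = 2/11, γ = 3/44
Result: (-1/4)/(z - 3) + (2/11)/(z - 6) + (3/44)/(z + 5)


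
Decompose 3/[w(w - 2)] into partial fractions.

3/w(w - 2) = A/w + B/(w - 2). A = 3/(0 - 2) = -3/2, B = 3/(2 - 0) = 3/2
Result: (-3/2)/w + (3/2)/(w - 2)


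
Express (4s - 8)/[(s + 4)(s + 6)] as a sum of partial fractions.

At s=-4: α = (4·(-4) - 8)/(-4 + 6) = -12. At s=-6: β = (4·(-6) - 8)/(-6 + 4) = 16
Result: -12/(s + 4) + 16/(s + 6)


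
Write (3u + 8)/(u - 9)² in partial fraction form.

(3u + 8) = α(u - 9) + β. At u = 9: β = 3·9 + 8 = 35. Coeff of u: α = 3
Result: 3/(u - 9) + 35/(u - 9)²


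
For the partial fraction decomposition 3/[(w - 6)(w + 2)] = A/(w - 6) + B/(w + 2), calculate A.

Cover-up at w = 6: A = 3/(6 + 2) = 3/8


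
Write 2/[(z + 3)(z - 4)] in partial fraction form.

2/(z + 3)(z - 4) = P/(z + 3) + Q/(z - 4). P = 2/(-3 - 4) = -2/7, Q = 2/(4 + 3) = 2/7
Result: (-2/7)/(z + 3) + (2/7)/(z - 4)


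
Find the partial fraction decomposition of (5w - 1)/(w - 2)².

(5w - 1) = A(w - 2) + B. At w = 2: B = 5·2 - 1 = 9. Coeff of w: A = 5
Result: 5/(w - 2) + 9/(w - 2)²


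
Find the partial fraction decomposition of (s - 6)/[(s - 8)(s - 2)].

At s=8: P = (1·8 - 6)/(8 - 2) = 1/3. At s=2: Q = (1·2 - 6)/(2 - 8) = 2/3
Result: (1/3)/(s - 8) + (2/3)/(s - 2)


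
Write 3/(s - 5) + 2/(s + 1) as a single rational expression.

Common denominator (s - 5)(s + 1). Numerator: 3(s + 1) + 2(s - 5) = (3s + 3) + (2s - 10) = 5s - 7
Result: (5s - 7)/[(s - 5)(s + 1)]


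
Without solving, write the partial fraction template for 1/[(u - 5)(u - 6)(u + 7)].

Three distinct linear factors: A/(u - 5) + B/(u - 6) + C/(u + 7)


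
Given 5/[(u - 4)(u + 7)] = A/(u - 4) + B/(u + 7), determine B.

Cover-up at u = -7: B = 5/(-7 - 4) = -5/11


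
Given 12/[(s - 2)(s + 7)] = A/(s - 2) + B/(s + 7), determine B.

Cover-up at s = -7: B = 12/(-7 - 2) = -12/9 = -4/3


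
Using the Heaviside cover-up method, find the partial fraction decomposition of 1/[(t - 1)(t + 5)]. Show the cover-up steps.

Cover (t - 1): set t=1, get α = 1/(1 + 5) = 1/6. Cover (t + 5): set t=-5, get β = 1/(-5 - 1) = -1/6.
Result: (1/6)/(t - 1) - (1/6)/(t + 5)


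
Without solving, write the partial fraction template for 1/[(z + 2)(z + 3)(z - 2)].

Three distinct linear factors: P/(z + 2) + Q/(z + 3) + R/(z - 2)


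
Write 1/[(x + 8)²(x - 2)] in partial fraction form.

Cover-up at x=2: R = 1/(2 + 8)² = 1/100. Cover-up at x=-8: Q = 1/(-8 - 2) = -1/10. Comparing x² coeff: P = -R = -1/100
Result: (-1/100)/(x + 8) - (1/10)/(x + 8)² + (1/100)/(x - 2)


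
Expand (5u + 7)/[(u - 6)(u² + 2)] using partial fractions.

At u=6: P = (5·6 + 7)/(6² + 2) = 37/38. Q = -P = -37/38, R = 5 - 6·P = -16/19
Result: (37/38)/(u - 6) - ((37/38)u + 16/19)/(u² + 2)


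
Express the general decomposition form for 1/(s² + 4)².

Repeated quadratic factor: (Ps + Q)/(s² + 4) + (Rs + S)/(s² + 4)²


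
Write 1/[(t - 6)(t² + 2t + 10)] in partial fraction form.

Cover-up at t = 6: α = 1/(6² + 2·6 + 10) = 1/58. Then β = -α = -1/58, γ = -α·(2 + 6) = -4/29
Result: (1/58)/(t - 6) - ((1/58)t + 4/29)/(t² + 2t + 10)


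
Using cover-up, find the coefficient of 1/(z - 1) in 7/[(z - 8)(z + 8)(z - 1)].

Cover (z - 1), set z=1: 7/[(1 - 8)(1 + 8)] = -1/9


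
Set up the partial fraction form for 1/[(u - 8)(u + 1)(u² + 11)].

Two linear + quadratic: A/(u - 8) + B/(u + 1) + (Cu + D)/(u² + 11)


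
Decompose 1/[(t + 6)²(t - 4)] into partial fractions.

Cover-up at t=4: γ = 1/(4 + 6)² = 1/100. Cover-up at t=-6: β = 1/(-6 - 4) = -1/10. Comparing t² coeff: α = -γ = -1/100
Result: (-1/100)/(t + 6) - (1/10)/(t + 6)² + (1/100)/(t - 4)


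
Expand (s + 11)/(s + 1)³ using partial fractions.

(s + 11) = α(s + 1)² + β(s + 1) + γ. At s = -1: γ = 1·(-1) + 11 = 10. Coefficients: α = 0, β = 1
Result: 1/(s + 1)² + 10/(s + 1)³


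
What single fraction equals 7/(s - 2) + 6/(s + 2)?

Common denominator (s - 2)(s + 2). Numerator: 7(s + 2) + 6(s - 2) = (7s + 14) + (6s - 12) = 13s + 2
Result: (13s + 2)/[(s - 2)(s + 2)]


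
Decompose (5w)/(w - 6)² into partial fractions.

(5w) = P(w - 6) + Q. At w = 6: Q = 5·6 + 0 = 30. Coeff of w: P = 5
Result: 5/(w - 6) + 30/(w - 6)²


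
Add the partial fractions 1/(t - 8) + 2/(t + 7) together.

Common denominator (t - 8)(t + 7). Numerator: 1(t + 7) + 2(t - 8) = (t + 7) + (2t - 16) = 3t - 9
Result: (3t - 9)/[(t - 8)(t + 7)]


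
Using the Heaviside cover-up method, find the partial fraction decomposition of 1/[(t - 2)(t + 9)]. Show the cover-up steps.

Cover (t - 2): set t=2, get α = 1/(2 + 9) = 1/11. Cover (t + 9): set t=-9, get β = 1/(-9 - 2) = -1/11.
Result: (1/11)/(t - 2) - (1/11)/(t + 9)


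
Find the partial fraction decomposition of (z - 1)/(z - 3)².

(z - 1) = A(z - 3) + B. At z = 3: B = 1·3 - 1 = 2. Coeff of z: A = 1
Result: 1/(z - 3) + 2/(z - 3)²


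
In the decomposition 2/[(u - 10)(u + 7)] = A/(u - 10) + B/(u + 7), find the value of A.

Cover-up at u = 10: A = 2/(10 + 7) = 2/17


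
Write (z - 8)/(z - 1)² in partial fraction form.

(z - 8) = A(z - 1) + B. At z = 1: B = 1·1 - 8 = -7. Coeff of z: A = 1
Result: 1/(z - 1) - 7/(z - 1)²


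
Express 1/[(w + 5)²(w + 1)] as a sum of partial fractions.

Cover-up at w=-1: C = 1/(-1 + 5)² = 1/16. Cover-up at w=-5: B = 1/(-5 + 1) = -1/4. Comparing w² coeff: A = -C = -1/16
Result: (-1/16)/(w + 5) - (1/4)/(w + 5)² + (1/16)/(w + 1)


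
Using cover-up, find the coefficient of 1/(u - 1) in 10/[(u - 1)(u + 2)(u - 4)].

Cover (u - 1), set u=1: 10/[(1 + 2)(1 - 4)] = -10/9


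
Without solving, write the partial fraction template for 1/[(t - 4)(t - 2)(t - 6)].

Three distinct linear factors: α/(t - 4) + β/(t - 2) + γ/(t - 6)


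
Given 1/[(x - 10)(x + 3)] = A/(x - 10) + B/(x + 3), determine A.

Cover-up at x = 10: A = 1/(10 + 3) = 1/13


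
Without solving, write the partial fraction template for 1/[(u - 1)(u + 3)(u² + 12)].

Two linear + quadratic: P/(u - 1) + Q/(u + 3) + (Ru + S)/(u² + 12)


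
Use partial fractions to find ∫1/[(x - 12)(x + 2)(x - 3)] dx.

Cover-up: P = 1/126, Q = 1/70, R = -1/45. Decomposition: (1/126)/(x - 12) + (1/70)/(x + 2) - (1/45)/(x - 3). Integrate each term: (1/126) ln|(x - 12)| + (1/70) ln|(x + 2)| - (1/45) ln|(x - 3)| + C


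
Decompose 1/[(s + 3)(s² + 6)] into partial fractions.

Cover-up at s = -3: α = 1/((-3)² + 6) = 1/15. Then β = -α = -1/15, γ = -α·(0 - 3) = 1/5
Result: (1/15)/(s + 3) - ((1/15)s - 1/5)/(s² + 6)


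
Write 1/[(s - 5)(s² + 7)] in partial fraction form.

Cover-up at s = 5: P = 1/(5² + 7) = 1/32. Then Q = -P = -1/32, R = -P·(0 + 5) = -5/32
Result: (1/32)/(s - 5) - ((1/32)s + 5/32)/(s² + 7)


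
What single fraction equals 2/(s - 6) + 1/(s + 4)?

Common denominator (s - 6)(s + 4). Numerator: 2(s + 4) + 1(s - 6) = (2s + 8) + (s - 6) = 3s + 2
Result: (3s + 2)/[(s - 6)(s + 4)]


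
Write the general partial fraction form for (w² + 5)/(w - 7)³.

Repeated linear factor (power 3): P/(w - 7) + Q/(w - 7)² + R/(w - 7)³


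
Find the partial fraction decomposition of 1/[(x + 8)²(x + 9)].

Cover-up at x=-9: R = 1/(-9 + 8)² = 1. Cover-up at x=-8: Q = 1/(-8 + 9) = 1. Comparing x² coeff: P = -R = -1
Result: -1/(x + 8) + 1/(x + 8)² + 1/(x + 9)


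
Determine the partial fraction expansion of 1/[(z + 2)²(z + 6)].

Cover-up at z=-6: γ = 1/(-6 + 2)² = 1/16. Cover-up at z=-2: β = 1/(-2 + 6) = 1/4. Comparing z² coeff: α = -γ = -1/16
Result: (-1/16)/(z + 2) + (1/4)/(z + 2)² + (1/16)/(z + 6)


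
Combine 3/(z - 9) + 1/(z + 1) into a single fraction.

Common denominator (z - 9)(z + 1). Numerator: 3(z + 1) + 1(z - 9) = (3z + 3) + (z - 9) = 4z - 6
Result: (4z - 6)/[(z - 9)(z + 1)]


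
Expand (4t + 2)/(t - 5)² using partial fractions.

(4t + 2) = A(t - 5) + B. At t = 5: B = 4·5 + 2 = 22. Coeff of t: A = 4
Result: 4/(t - 5) + 22/(t - 5)²


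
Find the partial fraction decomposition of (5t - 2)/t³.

(5t - 2) = Pt² + Qt + R. At t = 0: R = 5·0 - 2 = -2. Coefficients: P = 0, Q = 5
Result: 5/t² - 2/t³


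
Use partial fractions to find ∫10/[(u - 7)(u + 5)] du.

Decompose: 10/[(u - 7)(u + 5)] = (5/6)/(u - 7) - (5/6)/(u + 5). Integrate each term: (5/6) ln|(u - 7)| - (5/6) ln|(u + 5)| + C


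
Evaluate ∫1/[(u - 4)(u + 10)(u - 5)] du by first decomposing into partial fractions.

Cover-up: A = -1/14, B = 1/210, C = 1/15. Decomposition: (-1/14)/(u - 4) + (1/210)/(u + 10) + (1/15)/(u - 5). Integrate each term: (-1/14) ln|(u - 4)| + (1/210) ln|(u + 10)| + (1/15) ln|(u - 5)| + C


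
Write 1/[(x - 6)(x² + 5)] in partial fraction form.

Cover-up at x = 6: α = 1/(6² + 5) = 1/41. Then β = -α = -1/41, γ = -α·(0 + 6) = -6/41
Result: (1/41)/(x - 6) - ((1/41)x + 6/41)/(x² + 5)


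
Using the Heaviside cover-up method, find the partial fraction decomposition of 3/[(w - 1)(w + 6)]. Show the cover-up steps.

Cover (w - 1): set w=1, get A = 3/(1 + 6) = 3/7. Cover (w + 6): set w=-6, get B = 3/(-6 - 1) = -3/7.
Result: (3/7)/(w - 1) - (3/7)/(w + 6)


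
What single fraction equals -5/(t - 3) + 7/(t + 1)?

Common denominator (t - 3)(t + 1). Numerator: -5(t + 1) + 7(t - 3) = (-5t - 5) + (7t - 21) = 2t - 26
Result: (2t - 26)/[(t - 3)(t + 1)]


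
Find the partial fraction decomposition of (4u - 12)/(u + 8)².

(4u - 12) = P(u + 8) + Q. At u = -8: Q = 4·(-8) - 12 = -44. Coeff of u: P = 4
Result: 4/(u + 8) - 44/(u + 8)²


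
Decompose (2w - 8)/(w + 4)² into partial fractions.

(2w - 8) = P(w + 4) + Q. At w = -4: Q = 2·(-4) - 8 = -16. Coeff of w: P = 2
Result: 2/(w + 4) - 16/(w + 4)²


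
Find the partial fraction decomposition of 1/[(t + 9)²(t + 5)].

Cover-up at t=-5: C = 1/(-5 + 9)² = 1/16. Cover-up at t=-9: B = 1/(-9 + 5) = -1/4. Comparing t² coeff: A = -C = -1/16
Result: (-1/16)/(t + 9) - (1/4)/(t + 9)² + (1/16)/(t + 5)


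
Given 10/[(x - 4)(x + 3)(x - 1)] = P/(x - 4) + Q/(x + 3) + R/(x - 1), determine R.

Cover-up at x = 1: R = 10/[(1 - 4)(1 + 3)] = 10/[(-3)(4)] = -10/12 = -5/6


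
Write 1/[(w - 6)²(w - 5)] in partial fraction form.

Cover-up at w=5: R = 1/(5 - 6)² = 1. Cover-up at w=6: Q = 1/(6 - 5) = 1. Comparing w² coeff: P = -R = -1
Result: -1/(w - 6) + 1/(w - 6)² + 1/(w - 5)


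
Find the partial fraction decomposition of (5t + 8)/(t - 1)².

(5t + 8) = α(t - 1) + β. At t = 1: β = 5·1 + 8 = 13. Coeff of t: α = 5
Result: 5/(t - 1) + 13/(t - 1)²


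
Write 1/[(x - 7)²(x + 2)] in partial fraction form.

Cover-up at x=-2: C = 1/(-2 - 7)² = 1/81. Cover-up at x=7: B = 1/(7 + 2) = 1/9. Comparing x² coeff: A = -C = -1/81
Result: (-1/81)/(x - 7) + (1/9)/(x - 7)² + (1/81)/(x + 2)


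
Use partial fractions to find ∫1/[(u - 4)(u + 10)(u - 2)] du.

Cover-up: P = 1/28, Q = 1/168, R = -1/24. Decomposition: (1/28)/(u - 4) + (1/168)/(u + 10) - (1/24)/(u - 2). Integrate each term: (1/28) ln|(u - 4)| + (1/168) ln|(u + 10)| - (1/24) ln|(u - 2)| + C


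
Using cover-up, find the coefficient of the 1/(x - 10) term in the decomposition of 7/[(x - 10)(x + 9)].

Cover (x - 10), set x=10: 7/((x + 9) at x=10) = 7/(19) = 7/19


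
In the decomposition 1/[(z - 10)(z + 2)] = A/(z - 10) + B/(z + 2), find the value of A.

Cover-up at z = 10: A = 1/(10 + 2) = 1/12


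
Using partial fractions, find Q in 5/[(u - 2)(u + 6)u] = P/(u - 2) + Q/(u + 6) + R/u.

Cover-up at u = -6: Q = 5/[(-6 - 2)(-6 - 0)] = 5/[(-8)(-6)] = 5/48


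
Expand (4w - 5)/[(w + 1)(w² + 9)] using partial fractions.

At w=-1: α = (4·(-1) - 5)/((-1)² + 9) = -9/10. β = -α = 9/10, γ = 4 - (-1)·α = 31/10
Result: (-9/10)/(w + 1) + ((9/10)w + 31/10)/(w² + 9)


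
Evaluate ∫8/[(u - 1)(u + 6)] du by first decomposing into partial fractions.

Decompose: 8/[(u - 1)(u + 6)] = (8/7)/(u - 1) - (8/7)/(u + 6). Integrate each term: (8/7) ln|(u - 1)| - (8/7) ln|(u + 6)| + C


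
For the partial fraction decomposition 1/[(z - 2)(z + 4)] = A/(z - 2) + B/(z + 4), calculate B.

Cover-up at z = -4: B = 1/(-4 - 2) = -1/6


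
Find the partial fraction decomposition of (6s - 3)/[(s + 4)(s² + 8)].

At s=-4: α = (6·(-4) - 3)/((-4)² + 8) = -9/8. β = -α = 9/8, γ = 6 - (-4)·α = 3/2
Result: (-9/8)/(s + 4) + ((9/8)s + 3/2)/(s² + 8)


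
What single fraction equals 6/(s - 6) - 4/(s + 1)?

Common denominator (s - 6)(s + 1). Numerator: 6(s + 1) - 4(s - 6) = (6s + 6) - (4s - 24) = 2s + 30
Result: (2s + 30)/[(s - 6)(s + 1)]


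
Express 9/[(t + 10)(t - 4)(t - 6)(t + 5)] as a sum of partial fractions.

Using Heaviside cover-up: (-9/1120)/(t + 10) - (1/28)/(t - 4) + (9/352)/(t - 6) + (1/55)/(t + 5)


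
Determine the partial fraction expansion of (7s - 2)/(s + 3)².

(7s - 2) = α(s + 3) + β. At s = -3: β = 7·(-3) - 2 = -23. Coeff of s: α = 7
Result: 7/(s + 3) - 23/(s + 3)²


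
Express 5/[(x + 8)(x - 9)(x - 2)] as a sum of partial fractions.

Using cover-up method: P = 1/34, Q = 5/119, R = -1/14
Result: (1/34)/(x + 8) + (5/119)/(x - 9) - (1/14)/(x - 2)


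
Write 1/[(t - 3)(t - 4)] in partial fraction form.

1/(t - 3)(t - 4) = A/(t - 3) + B/(t - 4). A = 1/(3 - 4) = -1, B = 1/(4 - 3) = 1
Result: -1/(t - 3) + 1/(t - 4)


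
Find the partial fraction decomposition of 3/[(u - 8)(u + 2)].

3/(u - 8)(u + 2) = A/(u - 8) + B/(u + 2). A = 3/(8 + 2) = 3/10, B = 3/(-2 - 8) = -3/10
Result: (3/10)/(u - 8) - (3/10)/(u + 2)


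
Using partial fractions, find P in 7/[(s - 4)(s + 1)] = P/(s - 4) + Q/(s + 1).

Cover-up at s = 4: P = 7/(4 + 1) = 7/5


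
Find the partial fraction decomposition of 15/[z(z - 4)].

15/z(z - 4) = P/z + Q/(z - 4). P = 15/(0 - 4) = -15/4, Q = 15/(4 - 0) = 15/4
Result: (-15/4)/z + (15/4)/(z - 4)


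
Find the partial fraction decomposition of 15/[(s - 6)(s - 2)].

15/(s - 6)(s - 2) = α/(s - 6) + β/(s - 2). α = 15/(6 - 2) = 15/4, β = 15/(2 - 6) = -15/4
Result: (15/4)/(s - 6) - (15/4)/(s - 2)


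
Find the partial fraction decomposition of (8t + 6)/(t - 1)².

(8t + 6) = P(t - 1) + Q. At t = 1: Q = 8·1 + 6 = 14. Coeff of t: P = 8
Result: 8/(t - 1) + 14/(t - 1)²


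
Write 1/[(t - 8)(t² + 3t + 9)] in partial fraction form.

Cover-up at t = 8: A = 1/(8² + 3·8 + 9) = 1/97. Then B = -A = -1/97, C = -A·(3 + 8) = -11/97
Result: (1/97)/(t - 8) - ((1/97)t + 11/97)/(t² + 3t + 9)


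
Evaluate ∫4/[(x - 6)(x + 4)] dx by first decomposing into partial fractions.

Decompose: 4/[(x - 6)(x + 4)] = (2/5)/(x - 6) - (2/5)/(x + 4). Integrate each term: (2/5) ln|(x - 6)| - (2/5) ln|(x + 4)| + C


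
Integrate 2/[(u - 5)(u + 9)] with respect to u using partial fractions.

Decompose: 2/[(u - 5)(u + 9)] = (1/7)/(u - 5) - (1/7)/(u + 9). Integrate each term: (1/7) ln|(u - 5)| - (1/7) ln|(u + 9)| + C


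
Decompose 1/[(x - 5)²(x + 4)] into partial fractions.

Cover-up at x=-4: R = 1/(-4 - 5)² = 1/81. Cover-up at x=5: Q = 1/(5 + 4) = 1/9. Comparing x² coeff: P = -R = -1/81
Result: (-1/81)/(x - 5) + (1/9)/(x - 5)² + (1/81)/(x + 4)


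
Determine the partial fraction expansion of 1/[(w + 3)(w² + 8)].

Cover-up at w = -3: P = 1/((-3)² + 8) = 1/17. Then Q = -P = -1/17, R = -P·(0 - 3) = 3/17
Result: (1/17)/(w + 3) - ((1/17)w - 3/17)/(w² + 8)


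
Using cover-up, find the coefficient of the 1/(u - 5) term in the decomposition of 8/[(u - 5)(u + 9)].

Cover (u - 5), set u=5: 8/((u + 9) at u=5) = 8/(14) = 4/7


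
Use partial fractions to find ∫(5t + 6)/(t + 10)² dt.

Decompose: A = 5, B = 5·(-10) + 6 = -44, so (5t + 6)/(t + 10)² = 5/(t + 10) - 44/(t + 10)². Integrate: ∫ A/(t + 10) dt = 5 ln|(t + 10)|; ∫ B/(t + 10)² dt = 44/(t + 10). Sum: 5 ln|(t + 10)| + 44/(t + 10) + C


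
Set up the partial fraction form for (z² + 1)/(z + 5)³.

Repeated linear factor (power 3): P/(z + 5) + Q/(z + 5)² + R/(z + 5)³


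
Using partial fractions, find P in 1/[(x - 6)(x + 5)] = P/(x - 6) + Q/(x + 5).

Cover-up at x = 6: P = 1/(6 + 5) = 1/11


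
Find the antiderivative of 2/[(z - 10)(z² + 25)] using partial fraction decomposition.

Cover-up at z=10: P = 2/(10²+25) = 2/125. Coeff matching: Q = -2/125, R = -4/25. Decomposition: (2/125)/(z - 10) - ((2/125)z + 4/25)/(z² + 25). Integrate: linear → ln, quadratic → (1/2)ln + arctan: (2/125) ln|(z - 10)| - (1/125) ln(z² + 25) - (4/125) arctan(z/5) + C


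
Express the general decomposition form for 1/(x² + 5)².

Repeated quadratic factor: (Px + Q)/(x² + 5) + (Rx + S)/(x² + 5)²


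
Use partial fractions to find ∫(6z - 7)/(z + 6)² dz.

Decompose: P = 6, Q = 6·(-6) - 7 = -43, so (6z - 7)/(z + 6)² = 6/(z + 6) - 43/(z + 6)². Integrate: ∫ P/(z + 6) dz = 6 ln|(z + 6)|; ∫ Q/(z + 6)² dz = 43/(z + 6). Sum: 6 ln|(z + 6)| + 43/(z + 6) + C


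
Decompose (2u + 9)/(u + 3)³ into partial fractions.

(2u + 9) = A(u + 3)² + B(u + 3) + C. At u = -3: C = 2·(-3) + 9 = 3. Coefficients: A = 0, B = 2
Result: 2/(u + 3)² + 3/(u + 3)³


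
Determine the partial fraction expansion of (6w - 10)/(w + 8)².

(6w - 10) = α(w + 8) + β. At w = -8: β = 6·(-8) - 10 = -58. Coeff of w: α = 6
Result: 6/(w + 8) - 58/(w + 8)²


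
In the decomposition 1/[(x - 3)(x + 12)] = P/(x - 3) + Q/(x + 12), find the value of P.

Cover-up at x = 3: P = 1/(3 + 12) = 1/15


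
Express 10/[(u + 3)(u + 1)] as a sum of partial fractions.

10/(u + 3)(u + 1) = α/(u + 3) + β/(u + 1). α = 10/(-3 + 1) = -5, β = 10/(-1 + 3) = 5
Result: -5/(u + 3) + 5/(u + 1)


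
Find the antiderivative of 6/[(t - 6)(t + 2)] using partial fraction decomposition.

Decompose: 6/[(t - 6)(t + 2)] = (3/4)/(t - 6) - (3/4)/(t + 2). Integrate each term: (3/4) ln|(t - 6)| - (3/4) ln|(t + 2)| + C


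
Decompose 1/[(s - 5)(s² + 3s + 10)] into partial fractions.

Cover-up at s = 5: A = 1/(5² + 3·5 + 10) = 1/50. Then B = -A = -1/50, C = -A·(3 + 5) = -4/25
Result: (1/50)/(s - 5) - ((1/50)s + 4/25)/(s² + 3s + 10)


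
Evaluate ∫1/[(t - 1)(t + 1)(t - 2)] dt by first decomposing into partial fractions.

Cover-up: A = -1/2, B = 1/6, C = 1/3. Decomposition: (-1/2)/(t - 1) + (1/6)/(t + 1) + (1/3)/(t - 2). Integrate each term: (-1/2) ln|(t - 1)| + (1/6) ln|(t + 1)| + (1/3) ln|(t - 2)| + C


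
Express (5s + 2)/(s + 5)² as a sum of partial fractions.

(5s + 2) = α(s + 5) + β. At s = -5: β = 5·(-5) + 2 = -23. Coeff of s: α = 5
Result: 5/(s + 5) - 23/(s + 5)²


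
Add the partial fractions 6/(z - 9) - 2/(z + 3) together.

Common denominator (z - 9)(z + 3). Numerator: 6(z + 3) - 2(z - 9) = (6z + 18) - (2z - 18) = 4z + 36
Result: (4z + 36)/[(z - 9)(z + 3)]


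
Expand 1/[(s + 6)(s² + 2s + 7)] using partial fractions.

Cover-up at s = -6: α = 1/((-6)² + 2·(-6) + 7) = 1/31. Then β = -α = -1/31, γ = -α·(2 - 6) = 4/31
Result: (1/31)/(s + 6) - ((1/31)s - 4/31)/(s² + 2s + 7)


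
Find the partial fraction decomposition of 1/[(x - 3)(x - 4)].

1/(x - 3)(x - 4) = A/(x - 3) + B/(x - 4). A = 1/(3 - 4) = -1, B = 1/(4 - 3) = 1
Result: -1/(x - 3) + 1/(x - 4)


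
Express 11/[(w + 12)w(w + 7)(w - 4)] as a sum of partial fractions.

Using Heaviside cover-up: (-11/960)/(w + 12) - (11/336)/w + (1/35)/(w + 7) + (1/64)/(w - 4)


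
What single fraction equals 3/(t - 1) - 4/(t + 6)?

Common denominator (t - 1)(t + 6). Numerator: 3(t + 6) - 4(t - 1) = (3t + 18) - (4t - 4) = -t + 22
Result: (-t + 22)/[(t - 1)(t + 6)]


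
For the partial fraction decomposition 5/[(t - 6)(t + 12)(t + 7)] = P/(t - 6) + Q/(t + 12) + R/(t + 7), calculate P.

Cover-up at t = 6: P = 5/[(6 + 12)(6 + 7)] = 5/[(18)(13)] = 5/234


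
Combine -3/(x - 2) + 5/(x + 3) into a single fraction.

Common denominator (x - 2)(x + 3). Numerator: -3(x + 3) + 5(x - 2) = (-3x - 9) + (5x - 10) = 2x - 19
Result: (2x - 19)/[(x - 2)(x + 3)]


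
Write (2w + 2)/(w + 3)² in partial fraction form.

(2w + 2) = A(w + 3) + B. At w = -3: B = 2·(-3) + 2 = -4. Coeff of w: A = 2
Result: 2/(w + 3) - 4/(w + 3)²


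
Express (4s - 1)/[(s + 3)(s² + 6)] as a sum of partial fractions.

At s=-3: A = (4·(-3) - 1)/((-3)² + 6) = -13/15. B = -A = 13/15, C = 4 - (-3)·A = 7/5
Result: (-13/15)/(s + 3) + ((13/15)s + 7/5)/(s² + 6)


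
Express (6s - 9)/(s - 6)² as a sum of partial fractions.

(6s - 9) = P(s - 6) + Q. At s = 6: Q = 6·6 - 9 = 27. Coeff of s: P = 6
Result: 6/(s - 6) + 27/(s - 6)²


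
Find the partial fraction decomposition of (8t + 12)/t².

(8t + 12) = Pt + Q. At t = 0: Q = 8·0 + 12 = 12. Coeff of t: P = 8
Result: 8/t + 12/t²


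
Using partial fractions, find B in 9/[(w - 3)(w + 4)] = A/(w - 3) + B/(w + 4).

Cover-up at w = -4: B = 9/(-4 - 3) = -9/7


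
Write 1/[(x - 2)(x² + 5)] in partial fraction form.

Cover-up at x = 2: P = 1/(2² + 5) = 1/9. Then Q = -P = -1/9, R = -P·(0 + 2) = -2/9
Result: (1/9)/(x - 2) - ((1/9)x + 2/9)/(x² + 5)


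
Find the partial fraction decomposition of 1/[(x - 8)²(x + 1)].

Cover-up at x=-1: R = 1/(-1 - 8)² = 1/81. Cover-up at x=8: Q = 1/(8 + 1) = 1/9. Comparing x² coeff: P = -R = -1/81
Result: (-1/81)/(x - 8) + (1/9)/(x - 8)² + (1/81)/(x + 1)


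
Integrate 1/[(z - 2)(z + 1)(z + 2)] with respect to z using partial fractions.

Cover-up: α = 1/12, β = -1/3, γ = 1/4. Decomposition: (1/12)/(z - 2) - (1/3)/(z + 1) + (1/4)/(z + 2). Integrate each term: (1/12) ln|(z - 2)| - (1/3) ln|(z + 1)| + (1/4) ln|(z + 2)| + C
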